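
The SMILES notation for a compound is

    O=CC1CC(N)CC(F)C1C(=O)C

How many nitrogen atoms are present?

1

Scan the SMILES for N atoms (remember two-letter symbols like Cl and Br are single atoms).
Nitrogen count: 1.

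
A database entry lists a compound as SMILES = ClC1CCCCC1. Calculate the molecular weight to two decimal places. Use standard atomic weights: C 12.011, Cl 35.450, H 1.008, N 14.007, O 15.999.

118.60 g/mol

First, the molecular formula is C6H11Cl (counting implicit H from valence).
  C: 6 × 12.011 = 72.066
  Cl: 1 × 35.450 = 35.450
  H: 11 × 1.008 = 11.088
Sum: 6×12.011 + 1×35.450 + 11×1.008 = 118.604 → 118.60 g/mol.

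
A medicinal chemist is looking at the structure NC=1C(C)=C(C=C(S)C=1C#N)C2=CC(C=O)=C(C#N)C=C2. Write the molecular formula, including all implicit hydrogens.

Walk through each heavy atom and fill implicit hydrogens from standard valence (C 4, N 3, O 2, S 2, halogen 1):
  atom 1: N, bond orders sum to 1 (valence 3) → 2 H
  atom 2: C, bond orders sum to 4 (valence 4) → 0 H
  atom 3: C, bond orders sum to 4 (valence 4) → 0 H
  atom 4: C, bond orders sum to 1 (valence 4) → 3 H
  atom 5: C, bond orders sum to 4 (valence 4) → 0 H
  atom 6: C, bond orders sum to 3 (valence 4) → 1 H
  atom 7: C, bond orders sum to 4 (valence 4) → 0 H
  atom 8: S, bond orders sum to 1 (valence 2) → 1 H
  atom 9: C, bond orders sum to 4 (valence 4) → 0 H
  atom 10: C, bond orders sum to 4 (valence 4) → 0 H
  atom 11: N, bond orders sum to 3 (valence 3) → 0 H
  atom 12: C, bond orders sum to 4 (valence 4) → 0 H
  atom 13: C, bond orders sum to 3 (valence 4) → 1 H
  atom 14: C, bond orders sum to 4 (valence 4) → 0 H
  atom 15: C, bond orders sum to 3 (valence 4) → 1 H
  atom 16: O, bond orders sum to 2 (valence 2) → 0 H
  atom 17: C, bond orders sum to 4 (valence 4) → 0 H
  atom 18: C, bond orders sum to 4 (valence 4) → 0 H
  atom 19: N, bond orders sum to 3 (valence 3) → 0 H
  atom 20: C, bond orders sum to 3 (valence 4) → 1 H
  atom 21: C, bond orders sum to 3 (valence 4) → 1 H
Totals → C:16, H:11, N:3, O:1, S:1.
In Hill order: C16H11N3OS.

C16H11N3OS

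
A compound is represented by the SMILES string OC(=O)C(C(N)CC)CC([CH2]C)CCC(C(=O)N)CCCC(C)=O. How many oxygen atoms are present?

4

Scan the SMILES for O atoms (remember two-letter symbols like Cl and Br are single atoms).
Oxygen count: 4.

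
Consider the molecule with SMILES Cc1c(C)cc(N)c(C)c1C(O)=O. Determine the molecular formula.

Walk through each heavy atom and fill implicit hydrogens from standard valence (C 4, N 3, O 2, S 2, halogen 1); for lowercase aromatic atoms, an aromatic c carries 1 H when it has two neighbours and 0 H with three, and aromatic n carries 0 H:
  atom 1: C, bond orders sum to 1 (valence 4) → 3 H
  atom 2: aromatic c, 3 neighbours → 0 H
  atom 3: aromatic c, 3 neighbours → 0 H
  atom 4: C, bond orders sum to 1 (valence 4) → 3 H
  atom 5: aromatic c, 2 neighbours → 1 H
  atom 6: aromatic c, 3 neighbours → 0 H
  atom 7: N, bond orders sum to 1 (valence 3) → 2 H
  atom 8: aromatic c, 3 neighbours → 0 H
  atom 9: C, bond orders sum to 1 (valence 4) → 3 H
  atom 10: aromatic c, 3 neighbours → 0 H
  atom 11: C, bond orders sum to 4 (valence 4) → 0 H
  atom 12: O, bond orders sum to 1 (valence 2) → 1 H
  atom 13: O, bond orders sum to 2 (valence 2) → 0 H
Totals → C:10, H:13, N:1, O:2.
In Hill order: C10H13NO2.

C10H13NO2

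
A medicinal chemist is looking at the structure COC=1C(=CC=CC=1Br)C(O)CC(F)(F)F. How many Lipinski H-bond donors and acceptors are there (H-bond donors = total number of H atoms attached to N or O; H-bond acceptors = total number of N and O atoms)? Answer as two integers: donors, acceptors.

1, 2

Donors: find every N or O and count the H atoms it carries.
  atom 2 (O): bond orders sum to 2 → 0 H
  atom 11 (O): bond orders sum to 1 → 1 H
Lipinski HBD = 1.
Acceptors: N atoms = 0, O atoms = 2 → HBA = 2.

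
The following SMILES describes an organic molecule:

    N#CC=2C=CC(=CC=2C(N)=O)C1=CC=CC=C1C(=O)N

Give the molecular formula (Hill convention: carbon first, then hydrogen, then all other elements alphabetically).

Walk through each heavy atom and fill implicit hydrogens from standard valence (C 4, N 3, O 2, S 2, halogen 1):
  atom 1: N, bond orders sum to 3 (valence 3) → 0 H
  atom 2: C, bond orders sum to 4 (valence 4) → 0 H
  atom 3: C, bond orders sum to 4 (valence 4) → 0 H
  atom 4: C, bond orders sum to 3 (valence 4) → 1 H
  atom 5: C, bond orders sum to 3 (valence 4) → 1 H
  atom 6: C, bond orders sum to 4 (valence 4) → 0 H
  atom 7: C, bond orders sum to 3 (valence 4) → 1 H
  atom 8: C, bond orders sum to 4 (valence 4) → 0 H
  atom 9: C, bond orders sum to 4 (valence 4) → 0 H
  atom 10: N, bond orders sum to 1 (valence 3) → 2 H
  atom 11: O, bond orders sum to 2 (valence 2) → 0 H
  atom 12: C, bond orders sum to 4 (valence 4) → 0 H
  atom 13: C, bond orders sum to 3 (valence 4) → 1 H
  atom 14: C, bond orders sum to 3 (valence 4) → 1 H
  atom 15: C, bond orders sum to 3 (valence 4) → 1 H
  atom 16: C, bond orders sum to 3 (valence 4) → 1 H
  atom 17: C, bond orders sum to 4 (valence 4) → 0 H
  atom 18: C, bond orders sum to 4 (valence 4) → 0 H
  atom 19: O, bond orders sum to 2 (valence 2) → 0 H
  atom 20: N, bond orders sum to 1 (valence 3) → 2 H
Totals → C:15, H:11, N:3, O:2.
In Hill order: C15H11N3O2.

C15H11N3O2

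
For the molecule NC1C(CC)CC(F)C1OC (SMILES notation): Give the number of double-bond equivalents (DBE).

1

Degree of unsaturation = (number of rings) + (number of π bonds).
Ring closures in the SMILES: 1.
π bonds: none → 0 DoU from unsaturation.
Total DoU = 1 + 0 = 1.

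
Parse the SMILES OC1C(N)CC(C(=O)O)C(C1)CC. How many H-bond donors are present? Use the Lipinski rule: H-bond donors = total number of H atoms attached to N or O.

Donors: find every N or O and count the H atoms it carries.
  atom 1 (O): bond orders sum to 1 → 1 H
  atom 4 (N): bond orders sum to 1 → 2 H
  atom 8 (O): bond orders sum to 2 → 0 H
  atom 9 (O): bond orders sum to 1 → 1 H
Lipinski HBD = 4.

4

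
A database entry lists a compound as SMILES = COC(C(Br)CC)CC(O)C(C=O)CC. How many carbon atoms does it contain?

Count every carbon token in the SMILES (each C, including those in ring-closure positions and inside branches).
Carbon count: 11.

11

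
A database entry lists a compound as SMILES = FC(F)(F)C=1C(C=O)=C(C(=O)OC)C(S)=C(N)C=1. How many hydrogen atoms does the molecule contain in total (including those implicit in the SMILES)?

8

Walk through each heavy atom and fill implicit hydrogens from standard valence (C 4, N 3, O 2, S 2, halogen 1):
  atom 1: F (halogen, monovalent) → 0 H
  atom 2: C, bond orders sum to 4 (valence 4) → 0 H
  atom 3: F (halogen, monovalent) → 0 H
  atom 4: F (halogen, monovalent) → 0 H
  atom 5: C, bond orders sum to 4 (valence 4) → 0 H
  atom 6: C, bond orders sum to 4 (valence 4) → 0 H
  atom 7: C, bond orders sum to 3 (valence 4) → 1 H
  atom 8: O, bond orders sum to 2 (valence 2) → 0 H
  atom 9: C, bond orders sum to 4 (valence 4) → 0 H
  atom 10: C, bond orders sum to 4 (valence 4) → 0 H
  atom 11: O, bond orders sum to 2 (valence 2) → 0 H
  atom 12: O, bond orders sum to 2 (valence 2) → 0 H
  atom 13: C, bond orders sum to 1 (valence 4) → 3 H
  atom 14: C, bond orders sum to 4 (valence 4) → 0 H
  atom 15: S, bond orders sum to 1 (valence 2) → 1 H
  atom 16: C, bond orders sum to 4 (valence 4) → 0 H
  atom 17: N, bond orders sum to 1 (valence 3) → 2 H
  atom 18: C, bond orders sum to 3 (valence 4) → 1 H
Total hydrogens: 8.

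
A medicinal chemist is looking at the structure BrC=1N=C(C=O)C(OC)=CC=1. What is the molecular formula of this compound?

Walk through each heavy atom and fill implicit hydrogens from standard valence (C 4, N 3, O 2, S 2, halogen 1):
  atom 1: Br (halogen, monovalent) → 0 H
  atom 2: C, bond orders sum to 4 (valence 4) → 0 H
  atom 3: N, bond orders sum to 3 (valence 3) → 0 H
  atom 4: C, bond orders sum to 4 (valence 4) → 0 H
  atom 5: C, bond orders sum to 3 (valence 4) → 1 H
  atom 6: O, bond orders sum to 2 (valence 2) → 0 H
  atom 7: C, bond orders sum to 4 (valence 4) → 0 H
  atom 8: O, bond orders sum to 2 (valence 2) → 0 H
  atom 9: C, bond orders sum to 1 (valence 4) → 3 H
  atom 10: C, bond orders sum to 3 (valence 4) → 1 H
  atom 11: C, bond orders sum to 3 (valence 4) → 1 H
Totals → C:7, H:6, Br:1, N:1, O:2.

C7H6BrNO2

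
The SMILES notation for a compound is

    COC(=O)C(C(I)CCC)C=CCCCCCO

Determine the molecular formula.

Walk through each heavy atom and fill implicit hydrogens from standard valence (C 4, N 3, O 2, S 2, halogen 1):
  atom 1: C, bond orders sum to 1 (valence 4) → 3 H
  atom 2: O, bond orders sum to 2 (valence 2) → 0 H
  atom 3: C, bond orders sum to 4 (valence 4) → 0 H
  atom 4: O, bond orders sum to 2 (valence 2) → 0 H
  atom 5: C, bond orders sum to 3 (valence 4) → 1 H
  atom 6: C, bond orders sum to 3 (valence 4) → 1 H
  atom 7: I (halogen, monovalent) → 0 H
  atom 8: C, bond orders sum to 2 (valence 4) → 2 H
  atom 9: C, bond orders sum to 2 (valence 4) → 2 H
  atom 10: C, bond orders sum to 1 (valence 4) → 3 H
  atom 11: C, bond orders sum to 3 (valence 4) → 1 H
  atom 12: C, bond orders sum to 3 (valence 4) → 1 H
  atom 13: C, bond orders sum to 2 (valence 4) → 2 H
  atom 14: C, bond orders sum to 2 (valence 4) → 2 H
  atom 15: C, bond orders sum to 2 (valence 4) → 2 H
  atom 16: C, bond orders sum to 2 (valence 4) → 2 H
  atom 17: C, bond orders sum to 2 (valence 4) → 2 H
  atom 18: O, bond orders sum to 1 (valence 2) → 1 H
Totals → C:14, H:25, I:1, O:3.
In Hill order: C14H25IO3.

C14H25IO3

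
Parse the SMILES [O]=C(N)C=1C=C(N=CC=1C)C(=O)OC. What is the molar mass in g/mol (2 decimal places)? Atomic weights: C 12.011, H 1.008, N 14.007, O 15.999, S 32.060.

194.19 g/mol

First, the molecular formula is C9H10N2O3 (counting implicit H from valence).
  C: 9 × 12.011 = 108.099
  H: 10 × 1.008 = 10.080
  N: 2 × 14.007 = 28.014
  O: 3 × 15.999 = 47.997
Sum: 9×12.011 + 10×1.008 + 2×14.007 + 3×15.999 = 194.190 → 194.19 g/mol.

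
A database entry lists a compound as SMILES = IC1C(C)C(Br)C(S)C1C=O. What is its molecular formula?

C7H10BrIOS

Walk through each heavy atom and fill implicit hydrogens from standard valence (C 4, N 3, O 2, S 2, halogen 1):
  atom 1: I (halogen, monovalent) → 0 H
  atom 2: C, bond orders sum to 3 (valence 4) → 1 H
  atom 3: C, bond orders sum to 3 (valence 4) → 1 H
  atom 4: C, bond orders sum to 1 (valence 4) → 3 H
  atom 5: C, bond orders sum to 3 (valence 4) → 1 H
  atom 6: Br (halogen, monovalent) → 0 H
  atom 7: C, bond orders sum to 3 (valence 4) → 1 H
  atom 8: S, bond orders sum to 1 (valence 2) → 1 H
  atom 9: C, bond orders sum to 3 (valence 4) → 1 H
  atom 10: C, bond orders sum to 3 (valence 4) → 1 H
  atom 11: O, bond orders sum to 2 (valence 2) → 0 H
Totals → C:7, H:10, Br:1, I:1, O:1, S:1.
In Hill order: C7H10BrIOS.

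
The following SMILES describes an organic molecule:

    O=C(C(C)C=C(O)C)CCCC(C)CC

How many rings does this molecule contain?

In SMILES, each pair of matching ring-closure digits denotes one ring-closing bond; the number of such bonds equals the number of independent rings.
Ring-closure bonds here: 0.

0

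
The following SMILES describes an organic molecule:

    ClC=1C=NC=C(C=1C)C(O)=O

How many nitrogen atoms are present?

Scan the SMILES for N atoms (remember two-letter symbols like Cl and Br are single atoms).
Nitrogen count: 1.

1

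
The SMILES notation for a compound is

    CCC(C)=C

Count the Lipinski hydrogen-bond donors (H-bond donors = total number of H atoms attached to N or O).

Donors: find every N or O and count the H atoms it carries.
  (no N or O atoms present)
Lipinski HBD = 0.

0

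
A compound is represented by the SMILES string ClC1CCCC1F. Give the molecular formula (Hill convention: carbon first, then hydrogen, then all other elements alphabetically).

Walk through each heavy atom and fill implicit hydrogens from standard valence (C 4, N 3, O 2, S 2, halogen 1):
  atom 1: Cl (halogen, monovalent) → 0 H
  atom 2: C, bond orders sum to 3 (valence 4) → 1 H
  atom 3: C, bond orders sum to 2 (valence 4) → 2 H
  atom 4: C, bond orders sum to 2 (valence 4) → 2 H
  atom 5: C, bond orders sum to 2 (valence 4) → 2 H
  atom 6: C, bond orders sum to 3 (valence 4) → 1 H
  atom 7: F (halogen, monovalent) → 0 H
Totals → C:5, H:8, Cl:1, F:1.

C5H8ClF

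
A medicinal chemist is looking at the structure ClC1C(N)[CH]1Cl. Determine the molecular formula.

C3H5Cl2N

Walk through each heavy atom and fill implicit hydrogens from standard valence (C 4, N 3, O 2, S 2, halogen 1):
  atom 1: Cl (halogen, monovalent) → 0 H
  atom 2: C, bond orders sum to 3 (valence 4) → 1 H
  atom 3: C, bond orders sum to 3 (valence 4) → 1 H
  atom 4: N, bond orders sum to 1 (valence 3) → 2 H
  atom 5: C with explicit H count 1
  atom 6: Cl (halogen, monovalent) → 0 H
Totals → C:3, H:5, Cl:2, N:1.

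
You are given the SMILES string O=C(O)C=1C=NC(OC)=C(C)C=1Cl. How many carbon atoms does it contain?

8

Count every carbon token in the SMILES (each C, including those in ring-closure positions and inside branches).
Carbon count: 8.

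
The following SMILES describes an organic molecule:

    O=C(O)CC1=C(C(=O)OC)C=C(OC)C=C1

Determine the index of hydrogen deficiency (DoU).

Degree of unsaturation = (number of rings) + (number of π bonds).
Ring closures in the SMILES: 1.
π bonds: 5 double bonds (each 1 DoU) → 5 DoU from unsaturation.
Total DoU = 1 + 5 = 6.

6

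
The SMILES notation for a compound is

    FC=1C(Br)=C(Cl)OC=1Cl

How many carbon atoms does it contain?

Count every carbon token in the SMILES (each C, including those in ring-closure positions and inside branches).
Carbon count: 4.

4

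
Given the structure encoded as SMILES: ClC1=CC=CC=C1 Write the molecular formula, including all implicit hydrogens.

C6H5Cl

Walk through each heavy atom and fill implicit hydrogens from standard valence (C 4, N 3, O 2, S 2, halogen 1):
  atom 1: Cl (halogen, monovalent) → 0 H
  atom 2: C, bond orders sum to 4 (valence 4) → 0 H
  atom 3: C, bond orders sum to 3 (valence 4) → 1 H
  atom 4: C, bond orders sum to 3 (valence 4) → 1 H
  atom 5: C, bond orders sum to 3 (valence 4) → 1 H
  atom 6: C, bond orders sum to 3 (valence 4) → 1 H
  atom 7: C, bond orders sum to 3 (valence 4) → 1 H
Totals → C:6, H:5, Cl:1.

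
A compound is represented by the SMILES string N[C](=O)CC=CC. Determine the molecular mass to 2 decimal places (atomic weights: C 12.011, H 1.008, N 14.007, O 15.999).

First, the molecular formula is C5H9NO (counting implicit H from valence).
  C: 5 × 12.011 = 60.055
  H: 9 × 1.008 = 9.072
  N: 1 × 14.007 = 14.007
  O: 1 × 15.999 = 15.999
Sum: 5×12.011 + 9×1.008 + 1×14.007 + 1×15.999 = 99.133 → 99.13 g/mol.

99.13 g/mol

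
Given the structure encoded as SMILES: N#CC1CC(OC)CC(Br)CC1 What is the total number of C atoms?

Count every carbon token in the SMILES (each C, including those in ring-closure positions and inside branches).
Carbon count: 9.

9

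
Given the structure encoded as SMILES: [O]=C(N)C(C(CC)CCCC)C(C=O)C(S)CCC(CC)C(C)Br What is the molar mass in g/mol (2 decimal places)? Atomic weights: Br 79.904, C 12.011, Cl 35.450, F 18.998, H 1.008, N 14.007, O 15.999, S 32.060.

422.47 g/mol

First, the molecular formula is C19H36BrNO2S (counting implicit H from valence).
  Br: 1 × 79.904 = 79.904
  C: 19 × 12.011 = 228.209
  H: 36 × 1.008 = 36.288
  N: 1 × 14.007 = 14.007
  O: 2 × 15.999 = 31.998
  S: 1 × 32.060 = 32.060
Sum: 1×79.904 + 19×12.011 + 36×1.008 + 1×14.007 + 2×15.999 + 1×32.060 = 422.466 → 422.47 g/mol.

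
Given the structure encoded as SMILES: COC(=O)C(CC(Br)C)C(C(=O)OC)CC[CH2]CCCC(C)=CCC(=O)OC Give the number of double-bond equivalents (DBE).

Molecular formula: C21H35BrO6.
DoU = (2C + 2 + N − H − X) / 2, where X is the halogen count and O/S are ignored.
    = (2·21 + 2 + 0 − 35 − 1) / 2 = 8 / 2 = 4.

4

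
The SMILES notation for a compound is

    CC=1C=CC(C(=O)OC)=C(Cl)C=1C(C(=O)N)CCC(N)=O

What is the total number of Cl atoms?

Scan the SMILES for Cl atoms (remember two-letter symbols like Cl and Br are single atoms).
Chlorine count: 1.

1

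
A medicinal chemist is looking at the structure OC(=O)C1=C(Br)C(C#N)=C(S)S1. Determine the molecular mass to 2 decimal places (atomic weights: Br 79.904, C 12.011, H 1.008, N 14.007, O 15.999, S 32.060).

264.11 g/mol

First, the molecular formula is C6H2BrNO2S2 (counting implicit H from valence).
  Br: 1 × 79.904 = 79.904
  C: 6 × 12.011 = 72.066
  H: 2 × 1.008 = 2.016
  N: 1 × 14.007 = 14.007
  O: 2 × 15.999 = 31.998
  S: 2 × 32.060 = 64.120
Sum: 1×79.904 + 6×12.011 + 2×1.008 + 1×14.007 + 2×15.999 + 2×32.060 = 264.111 → 264.11 g/mol.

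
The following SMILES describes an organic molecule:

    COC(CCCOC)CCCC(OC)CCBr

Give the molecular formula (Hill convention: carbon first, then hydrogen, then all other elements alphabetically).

Walk through each heavy atom and fill implicit hydrogens from standard valence (C 4, N 3, O 2, S 2, halogen 1):
  atom 1: C, bond orders sum to 1 (valence 4) → 3 H
  atom 2: O, bond orders sum to 2 (valence 2) → 0 H
  atom 3: C, bond orders sum to 3 (valence 4) → 1 H
  atom 4: C, bond orders sum to 2 (valence 4) → 2 H
  atom 5: C, bond orders sum to 2 (valence 4) → 2 H
  atom 6: C, bond orders sum to 2 (valence 4) → 2 H
  atom 7: O, bond orders sum to 2 (valence 2) → 0 H
  atom 8: C, bond orders sum to 1 (valence 4) → 3 H
  atom 9: C, bond orders sum to 2 (valence 4) → 2 H
  atom 10: C, bond orders sum to 2 (valence 4) → 2 H
  atom 11: C, bond orders sum to 2 (valence 4) → 2 H
  atom 12: C, bond orders sum to 3 (valence 4) → 1 H
  atom 13: O, bond orders sum to 2 (valence 2) → 0 H
  atom 14: C, bond orders sum to 1 (valence 4) → 3 H
  atom 15: C, bond orders sum to 2 (valence 4) → 2 H
  atom 16: C, bond orders sum to 2 (valence 4) → 2 H
  atom 17: Br (halogen, monovalent) → 0 H
Totals → C:13, H:27, Br:1, O:3.

C13H27BrO3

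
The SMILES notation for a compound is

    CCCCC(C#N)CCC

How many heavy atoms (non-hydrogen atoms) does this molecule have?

10

Every atom symbol written in the SMILES (organic subset) is one heavy atom; implicit H are not written.
Heavy atoms by element → C:9, N:1.
Total: 10.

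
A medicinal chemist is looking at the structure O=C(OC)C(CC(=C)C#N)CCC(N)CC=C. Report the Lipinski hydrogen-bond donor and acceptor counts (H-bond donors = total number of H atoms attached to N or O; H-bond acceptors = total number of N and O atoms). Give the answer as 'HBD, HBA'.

Donors: find every N or O and count the H atoms it carries.
  atom 1 (O): bond orders sum to 2 → 0 H
  atom 3 (O): bond orders sum to 2 → 0 H
  atom 10 (N): bond orders sum to 3 → 0 H
  atom 14 (N): bond orders sum to 1 → 2 H
Lipinski HBD = 2.
Acceptors: N atoms = 2, O atoms = 2 → HBA = 4.

2, 4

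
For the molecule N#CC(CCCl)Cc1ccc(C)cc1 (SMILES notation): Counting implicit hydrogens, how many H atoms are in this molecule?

14

Walk through each heavy atom and fill implicit hydrogens from standard valence (C 4, N 3, O 2, S 2, halogen 1); for lowercase aromatic atoms, an aromatic c carries 1 H when it has two neighbours and 0 H with three, and aromatic n carries 0 H:
  atom 1: N, bond orders sum to 3 (valence 3) → 0 H
  atom 2: C, bond orders sum to 4 (valence 4) → 0 H
  atom 3: C, bond orders sum to 3 (valence 4) → 1 H
  atom 4: C, bond orders sum to 2 (valence 4) → 2 H
  atom 5: C, bond orders sum to 2 (valence 4) → 2 H
  atom 6: Cl (halogen, monovalent) → 0 H
  atom 7: C, bond orders sum to 2 (valence 4) → 2 H
  atom 8: aromatic c, 3 neighbours → 0 H
  atom 9: aromatic c, 2 neighbours → 1 H
  atom 10: aromatic c, 2 neighbours → 1 H
  atom 11: aromatic c, 3 neighbours → 0 H
  atom 12: C, bond orders sum to 1 (valence 4) → 3 H
  atom 13: aromatic c, 2 neighbours → 1 H
  atom 14: aromatic c, 2 neighbours → 1 H
Total hydrogens: 14.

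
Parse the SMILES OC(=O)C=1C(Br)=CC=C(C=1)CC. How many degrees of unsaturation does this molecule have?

Degree of unsaturation = (number of rings) + (number of π bonds).
Ring closures in the SMILES: 1.
π bonds: 4 double bonds (each 1 DoU) → 4 DoU from unsaturation.
Total DoU = 1 + 4 = 5.

5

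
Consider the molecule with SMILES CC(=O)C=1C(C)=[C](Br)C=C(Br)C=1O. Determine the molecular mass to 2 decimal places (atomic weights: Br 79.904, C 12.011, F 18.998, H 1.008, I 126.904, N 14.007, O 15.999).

307.97 g/mol

First, the molecular formula is C9H8Br2O2 (counting implicit H from valence).
  Br: 2 × 79.904 = 159.808
  C: 9 × 12.011 = 108.099
  H: 8 × 1.008 = 8.064
  O: 2 × 15.999 = 31.998
Sum: 2×79.904 + 9×12.011 + 8×1.008 + 2×15.999 = 307.969 → 307.97 g/mol.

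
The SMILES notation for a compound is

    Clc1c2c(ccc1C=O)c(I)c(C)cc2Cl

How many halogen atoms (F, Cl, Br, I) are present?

Halogen atoms appear at heavy-atom positions 1, 11, 16 (2×Cl, 1×I).
Other groups present: 1 aldehyde.
Halogen count: 3.

3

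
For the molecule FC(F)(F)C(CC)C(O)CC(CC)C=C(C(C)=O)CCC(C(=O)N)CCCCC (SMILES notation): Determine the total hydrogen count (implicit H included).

Walk through each heavy atom and fill implicit hydrogens from standard valence (C 4, N 3, O 2, S 2, halogen 1):
  atom 1: F (halogen, monovalent) → 0 H
  atom 2: C, bond orders sum to 4 (valence 4) → 0 H
  atom 3: F (halogen, monovalent) → 0 H
  atom 4: F (halogen, monovalent) → 0 H
  atom 5: C, bond orders sum to 3 (valence 4) → 1 H
  atom 6: C, bond orders sum to 2 (valence 4) → 2 H
  atom 7: C, bond orders sum to 1 (valence 4) → 3 H
  atom 8: C, bond orders sum to 3 (valence 4) → 1 H
  atom 9: O, bond orders sum to 1 (valence 2) → 1 H
  atom 10: C, bond orders sum to 2 (valence 4) → 2 H
  atom 11: C, bond orders sum to 3 (valence 4) → 1 H
  atom 12: C, bond orders sum to 2 (valence 4) → 2 H
  atom 13: C, bond orders sum to 1 (valence 4) → 3 H
  atom 14: C, bond orders sum to 3 (valence 4) → 1 H
  atom 15: C, bond orders sum to 4 (valence 4) → 0 H
  atom 16: C, bond orders sum to 4 (valence 4) → 0 H
  atom 17: C, bond orders sum to 1 (valence 4) → 3 H
  atom 18: O, bond orders sum to 2 (valence 2) → 0 H
  atom 19: C, bond orders sum to 2 (valence 4) → 2 H
  atom 20: C, bond orders sum to 2 (valence 4) → 2 H
  atom 21: C, bond orders sum to 3 (valence 4) → 1 H
  atom 22: C, bond orders sum to 4 (valence 4) → 0 H
  atom 23: O, bond orders sum to 2 (valence 2) → 0 H
  atom 24: N, bond orders sum to 1 (valence 3) → 2 H
  atom 25: C, bond orders sum to 2 (valence 4) → 2 H
  atom 26: C, bond orders sum to 2 (valence 4) → 2 H
  atom 27: C, bond orders sum to 2 (valence 4) → 2 H
  atom 28: C, bond orders sum to 2 (valence 4) → 2 H
  atom 29: C, bond orders sum to 1 (valence 4) → 3 H
Total hydrogens: 38.

38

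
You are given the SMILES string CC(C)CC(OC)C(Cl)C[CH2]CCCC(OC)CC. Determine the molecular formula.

C16H33ClO2

Walk through each heavy atom and fill implicit hydrogens from standard valence (C 4, N 3, O 2, S 2, halogen 1):
  atom 1: C, bond orders sum to 1 (valence 4) → 3 H
  atom 2: C, bond orders sum to 3 (valence 4) → 1 H
  atom 3: C, bond orders sum to 1 (valence 4) → 3 H
  atom 4: C, bond orders sum to 2 (valence 4) → 2 H
  atom 5: C, bond orders sum to 3 (valence 4) → 1 H
  atom 6: O, bond orders sum to 2 (valence 2) → 0 H
  atom 7: C, bond orders sum to 1 (valence 4) → 3 H
  atom 8: C, bond orders sum to 3 (valence 4) → 1 H
  atom 9: Cl (halogen, monovalent) → 0 H
  atom 10: C, bond orders sum to 2 (valence 4) → 2 H
  atom 11: C with explicit H count 2
  atom 12: C, bond orders sum to 2 (valence 4) → 2 H
  atom 13: C, bond orders sum to 2 (valence 4) → 2 H
  atom 14: C, bond orders sum to 2 (valence 4) → 2 H
  atom 15: C, bond orders sum to 3 (valence 4) → 1 H
  atom 16: O, bond orders sum to 2 (valence 2) → 0 H
  atom 17: C, bond orders sum to 1 (valence 4) → 3 H
  atom 18: C, bond orders sum to 2 (valence 4) → 2 H
  atom 19: C, bond orders sum to 1 (valence 4) → 3 H
Totals → C:16, H:33, Cl:1, O:2.
In Hill order: C16H33ClO2.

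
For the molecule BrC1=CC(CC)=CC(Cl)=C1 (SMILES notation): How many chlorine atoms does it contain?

1

Scan the SMILES for Cl atoms (remember two-letter symbols like Cl and Br are single atoms).
Chlorine count: 1.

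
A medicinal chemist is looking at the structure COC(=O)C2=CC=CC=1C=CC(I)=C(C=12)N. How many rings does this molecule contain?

In SMILES, each pair of matching ring-closure digits denotes one ring-closing bond; the number of such bonds equals the number of independent rings.
Ring-closure bonds here: 2.

2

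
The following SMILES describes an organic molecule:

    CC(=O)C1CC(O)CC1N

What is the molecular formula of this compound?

Walk through each heavy atom and fill implicit hydrogens from standard valence (C 4, N 3, O 2, S 2, halogen 1):
  atom 1: C, bond orders sum to 1 (valence 4) → 3 H
  atom 2: C, bond orders sum to 4 (valence 4) → 0 H
  atom 3: O, bond orders sum to 2 (valence 2) → 0 H
  atom 4: C, bond orders sum to 3 (valence 4) → 1 H
  atom 5: C, bond orders sum to 2 (valence 4) → 2 H
  atom 6: C, bond orders sum to 3 (valence 4) → 1 H
  atom 7: O, bond orders sum to 1 (valence 2) → 1 H
  atom 8: C, bond orders sum to 2 (valence 4) → 2 H
  atom 9: C, bond orders sum to 3 (valence 4) → 1 H
  atom 10: N, bond orders sum to 1 (valence 3) → 2 H
Totals → C:7, H:13, N:1, O:2.

C7H13NO2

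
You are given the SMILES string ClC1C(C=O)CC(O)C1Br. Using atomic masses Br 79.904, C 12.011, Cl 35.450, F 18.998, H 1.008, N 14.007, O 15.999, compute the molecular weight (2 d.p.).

First, the molecular formula is C6H8BrClO2 (counting implicit H from valence).
  Br: 1 × 79.904 = 79.904
  C: 6 × 12.011 = 72.066
  Cl: 1 × 35.450 = 35.450
  H: 8 × 1.008 = 8.064
  O: 2 × 15.999 = 31.998
Sum: 1×79.904 + 6×12.011 + 1×35.450 + 8×1.008 + 2×15.999 = 227.482 → 227.48 g/mol.

227.48 g/mol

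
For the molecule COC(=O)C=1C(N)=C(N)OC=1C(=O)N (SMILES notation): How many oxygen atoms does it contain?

Scan the SMILES for O atoms (remember two-letter symbols like Cl and Br are single atoms).
Oxygen count: 4.

4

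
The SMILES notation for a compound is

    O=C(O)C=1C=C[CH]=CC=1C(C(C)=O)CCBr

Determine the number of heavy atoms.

16

Every atom symbol written in the SMILES (organic subset) is one heavy atom; implicit H are not written.
Heavy atoms by element → Br:1, C:12, O:3.
Total: 16.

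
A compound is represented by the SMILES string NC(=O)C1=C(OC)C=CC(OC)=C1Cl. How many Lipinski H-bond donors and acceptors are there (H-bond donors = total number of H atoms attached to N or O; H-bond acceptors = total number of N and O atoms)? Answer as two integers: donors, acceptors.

Donors: find every N or O and count the H atoms it carries.
  atom 1 (N): bond orders sum to 1 → 2 H
  atom 3 (O): bond orders sum to 2 → 0 H
  atom 6 (O): bond orders sum to 2 → 0 H
  atom 11 (O): bond orders sum to 2 → 0 H
Lipinski HBD = 2.
Acceptors: N atoms = 1, O atoms = 3 → HBA = 4.

2, 4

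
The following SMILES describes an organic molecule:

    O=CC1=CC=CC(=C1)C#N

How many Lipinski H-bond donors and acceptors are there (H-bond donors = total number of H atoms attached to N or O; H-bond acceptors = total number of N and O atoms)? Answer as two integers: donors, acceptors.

0, 2

Donors: find every N or O and count the H atoms it carries.
  atom 1 (O): bond orders sum to 2 → 0 H
  atom 10 (N): bond orders sum to 3 → 0 H
Lipinski HBD = 0.
Acceptors: N atoms = 1, O atoms = 1 → HBA = 2.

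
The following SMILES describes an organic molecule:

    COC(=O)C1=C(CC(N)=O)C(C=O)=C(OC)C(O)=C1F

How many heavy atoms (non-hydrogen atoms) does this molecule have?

Every atom symbol written in the SMILES (organic subset) is one heavy atom; implicit H are not written.
Heavy atoms by element → C:12, F:1, N:1, O:6.
Total: 20.

20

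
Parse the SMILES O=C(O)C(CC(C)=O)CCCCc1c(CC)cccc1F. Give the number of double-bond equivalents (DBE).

Molecular formula: C17H23FO3.
DoU = (2C + 2 + N − H − X) / 2, where X is the halogen count and O/S are ignored.
    = (2·17 + 2 + 0 − 23 − 1) / 2 = 12 / 2 = 6.

6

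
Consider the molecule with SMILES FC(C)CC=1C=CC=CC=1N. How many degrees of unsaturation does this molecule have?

4

Degree of unsaturation = (number of rings) + (number of π bonds).
Ring closures in the SMILES: 1.
π bonds: 3 double bonds (each 1 DoU) → 3 DoU from unsaturation.
Total DoU = 1 + 3 = 4.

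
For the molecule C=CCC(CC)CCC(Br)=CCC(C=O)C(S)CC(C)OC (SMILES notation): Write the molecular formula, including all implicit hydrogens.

C18H31BrO2S

Walk through each heavy atom and fill implicit hydrogens from standard valence (C 4, N 3, O 2, S 2, halogen 1):
  atom 1: C, bond orders sum to 2 (valence 4) → 2 H
  atom 2: C, bond orders sum to 3 (valence 4) → 1 H
  atom 3: C, bond orders sum to 2 (valence 4) → 2 H
  atom 4: C, bond orders sum to 3 (valence 4) → 1 H
  atom 5: C, bond orders sum to 2 (valence 4) → 2 H
  atom 6: C, bond orders sum to 1 (valence 4) → 3 H
  atom 7: C, bond orders sum to 2 (valence 4) → 2 H
  atom 8: C, bond orders sum to 2 (valence 4) → 2 H
  atom 9: C, bond orders sum to 4 (valence 4) → 0 H
  atom 10: Br (halogen, monovalent) → 0 H
  atom 11: C, bond orders sum to 3 (valence 4) → 1 H
  atom 12: C, bond orders sum to 2 (valence 4) → 2 H
  atom 13: C, bond orders sum to 3 (valence 4) → 1 H
  atom 14: C, bond orders sum to 3 (valence 4) → 1 H
  atom 15: O, bond orders sum to 2 (valence 2) → 0 H
  atom 16: C, bond orders sum to 3 (valence 4) → 1 H
  atom 17: S, bond orders sum to 1 (valence 2) → 1 H
  atom 18: C, bond orders sum to 2 (valence 4) → 2 H
  atom 19: C, bond orders sum to 3 (valence 4) → 1 H
  atom 20: C, bond orders sum to 1 (valence 4) → 3 H
  atom 21: O, bond orders sum to 2 (valence 2) → 0 H
  atom 22: C, bond orders sum to 1 (valence 4) → 3 H
Totals → C:18, H:31, Br:1, O:2, S:1.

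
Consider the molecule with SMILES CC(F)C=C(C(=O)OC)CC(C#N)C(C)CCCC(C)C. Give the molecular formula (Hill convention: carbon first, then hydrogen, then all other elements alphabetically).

Walk through each heavy atom and fill implicit hydrogens from standard valence (C 4, N 3, O 2, S 2, halogen 1):
  atom 1: C, bond orders sum to 1 (valence 4) → 3 H
  atom 2: C, bond orders sum to 3 (valence 4) → 1 H
  atom 3: F (halogen, monovalent) → 0 H
  atom 4: C, bond orders sum to 3 (valence 4) → 1 H
  atom 5: C, bond orders sum to 4 (valence 4) → 0 H
  atom 6: C, bond orders sum to 4 (valence 4) → 0 H
  atom 7: O, bond orders sum to 2 (valence 2) → 0 H
  atom 8: O, bond orders sum to 2 (valence 2) → 0 H
  atom 9: C, bond orders sum to 1 (valence 4) → 3 H
  atom 10: C, bond orders sum to 2 (valence 4) → 2 H
  atom 11: C, bond orders sum to 3 (valence 4) → 1 H
  atom 12: C, bond orders sum to 4 (valence 4) → 0 H
  atom 13: N, bond orders sum to 3 (valence 3) → 0 H
  atom 14: C, bond orders sum to 3 (valence 4) → 1 H
  atom 15: C, bond orders sum to 1 (valence 4) → 3 H
  atom 16: C, bond orders sum to 2 (valence 4) → 2 H
  atom 17: C, bond orders sum to 2 (valence 4) → 2 H
  atom 18: C, bond orders sum to 2 (valence 4) → 2 H
  atom 19: C, bond orders sum to 3 (valence 4) → 1 H
  atom 20: C, bond orders sum to 1 (valence 4) → 3 H
  atom 21: C, bond orders sum to 1 (valence 4) → 3 H
Totals → C:17, H:28, F:1, N:1, O:2.

C17H28FNO2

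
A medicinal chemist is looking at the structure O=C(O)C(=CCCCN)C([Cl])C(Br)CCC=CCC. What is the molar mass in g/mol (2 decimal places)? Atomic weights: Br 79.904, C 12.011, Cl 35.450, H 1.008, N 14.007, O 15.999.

352.70 g/mol

First, the molecular formula is C14H23BrClNO2 (counting implicit H from valence).
  Br: 1 × 79.904 = 79.904
  C: 14 × 12.011 = 168.154
  Cl: 1 × 35.450 = 35.450
  H: 23 × 1.008 = 23.184
  N: 1 × 14.007 = 14.007
  O: 2 × 15.999 = 31.998
Sum: 1×79.904 + 14×12.011 + 1×35.450 + 23×1.008 + 1×14.007 + 2×15.999 = 352.697 → 352.70 g/mol.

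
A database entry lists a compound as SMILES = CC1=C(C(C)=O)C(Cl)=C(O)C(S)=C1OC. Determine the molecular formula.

C10H11ClO3S

Walk through each heavy atom and fill implicit hydrogens from standard valence (C 4, N 3, O 2, S 2, halogen 1):
  atom 1: C, bond orders sum to 1 (valence 4) → 3 H
  atom 2: C, bond orders sum to 4 (valence 4) → 0 H
  atom 3: C, bond orders sum to 4 (valence 4) → 0 H
  atom 4: C, bond orders sum to 4 (valence 4) → 0 H
  atom 5: C, bond orders sum to 1 (valence 4) → 3 H
  atom 6: O, bond orders sum to 2 (valence 2) → 0 H
  atom 7: C, bond orders sum to 4 (valence 4) → 0 H
  atom 8: Cl (halogen, monovalent) → 0 H
  atom 9: C, bond orders sum to 4 (valence 4) → 0 H
  atom 10: O, bond orders sum to 1 (valence 2) → 1 H
  atom 11: C, bond orders sum to 4 (valence 4) → 0 H
  atom 12: S, bond orders sum to 1 (valence 2) → 1 H
  atom 13: C, bond orders sum to 4 (valence 4) → 0 H
  atom 14: O, bond orders sum to 2 (valence 2) → 0 H
  atom 15: C, bond orders sum to 1 (valence 4) → 3 H
Totals → C:10, H:11, Cl:1, O:3, S:1.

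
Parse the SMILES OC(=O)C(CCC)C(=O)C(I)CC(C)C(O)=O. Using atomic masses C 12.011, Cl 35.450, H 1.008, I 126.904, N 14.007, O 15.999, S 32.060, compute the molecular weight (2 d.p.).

356.16 g/mol

First, the molecular formula is C11H17IO5 (counting implicit H from valence).
  C: 11 × 12.011 = 132.121
  H: 17 × 1.008 = 17.136
  I: 1 × 126.904 = 126.904
  O: 5 × 15.999 = 79.995
Sum: 11×12.011 + 17×1.008 + 1×126.904 + 5×15.999 = 356.156 → 356.16 g/mol.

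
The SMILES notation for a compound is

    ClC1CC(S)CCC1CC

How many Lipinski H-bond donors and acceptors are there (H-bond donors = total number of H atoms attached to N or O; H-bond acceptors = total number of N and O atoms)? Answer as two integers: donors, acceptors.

Donors: find every N or O and count the H atoms it carries.
  (no N or O atoms present)
Lipinski HBD = 0.
Acceptors: N atoms = 0, O atoms = 0 → HBA = 0.

0, 0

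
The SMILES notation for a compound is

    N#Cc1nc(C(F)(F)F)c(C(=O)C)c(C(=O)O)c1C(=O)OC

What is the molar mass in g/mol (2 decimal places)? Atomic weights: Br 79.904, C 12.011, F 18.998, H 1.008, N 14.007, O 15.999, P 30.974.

First, the molecular formula is C12H7F3N2O5 (counting implicit H from valence).
  C: 12 × 12.011 = 144.132
  F: 3 × 18.998 = 56.994
  H: 7 × 1.008 = 7.056
  N: 2 × 14.007 = 28.014
  O: 5 × 15.999 = 79.995
Sum: 12×12.011 + 3×18.998 + 7×1.008 + 2×14.007 + 5×15.999 = 316.191 → 316.19 g/mol.

316.19 g/mol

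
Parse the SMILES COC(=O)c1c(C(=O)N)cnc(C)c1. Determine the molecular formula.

C9H10N2O3

Walk through each heavy atom and fill implicit hydrogens from standard valence (C 4, N 3, O 2, S 2, halogen 1); for lowercase aromatic atoms, an aromatic c carries 1 H when it has two neighbours and 0 H with three, and aromatic n carries 0 H:
  atom 1: C, bond orders sum to 1 (valence 4) → 3 H
  atom 2: O, bond orders sum to 2 (valence 2) → 0 H
  atom 3: C, bond orders sum to 4 (valence 4) → 0 H
  atom 4: O, bond orders sum to 2 (valence 2) → 0 H
  atom 5: aromatic c, 3 neighbours → 0 H
  atom 6: aromatic c, 3 neighbours → 0 H
  atom 7: C, bond orders sum to 4 (valence 4) → 0 H
  atom 8: O, bond orders sum to 2 (valence 2) → 0 H
  atom 9: N, bond orders sum to 1 (valence 3) → 2 H
  atom 10: aromatic c, 2 neighbours → 1 H
  atom 11: aromatic n, 2 neighbours → 0 H
  atom 12: aromatic c, 3 neighbours → 0 H
  atom 13: C, bond orders sum to 1 (valence 4) → 3 H
  atom 14: aromatic c, 2 neighbours → 1 H
Totals → C:9, H:10, N:2, O:3.
In Hill order: C9H10N2O3.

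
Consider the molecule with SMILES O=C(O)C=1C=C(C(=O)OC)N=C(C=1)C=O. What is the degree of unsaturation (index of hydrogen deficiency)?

7

Degree of unsaturation = (number of rings) + (number of π bonds).
Ring closures in the SMILES: 1.
π bonds: 6 double bonds (each 1 DoU) → 6 DoU from unsaturation.
Total DoU = 1 + 6 = 7.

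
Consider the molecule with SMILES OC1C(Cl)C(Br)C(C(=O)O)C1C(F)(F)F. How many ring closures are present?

1

In SMILES, each pair of matching ring-closure digits denotes one ring-closing bond; the number of such bonds equals the number of independent rings.
Ring-closure bonds here: 1.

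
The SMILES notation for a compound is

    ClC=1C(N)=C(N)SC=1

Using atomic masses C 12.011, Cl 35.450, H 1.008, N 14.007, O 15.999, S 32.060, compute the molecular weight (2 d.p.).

148.61 g/mol

First, the molecular formula is C4H5ClN2S (counting implicit H from valence).
  C: 4 × 12.011 = 48.044
  Cl: 1 × 35.450 = 35.450
  H: 5 × 1.008 = 5.040
  N: 2 × 14.007 = 28.014
  S: 1 × 32.060 = 32.060
Sum: 4×12.011 + 1×35.450 + 5×1.008 + 2×14.007 + 1×32.060 = 148.608 → 148.61 g/mol.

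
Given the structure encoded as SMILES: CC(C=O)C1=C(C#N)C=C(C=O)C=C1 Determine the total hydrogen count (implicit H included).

Walk through each heavy atom and fill implicit hydrogens from standard valence (C 4, N 3, O 2, S 2, halogen 1):
  atom 1: C, bond orders sum to 1 (valence 4) → 3 H
  atom 2: C, bond orders sum to 3 (valence 4) → 1 H
  atom 3: C, bond orders sum to 3 (valence 4) → 1 H
  atom 4: O, bond orders sum to 2 (valence 2) → 0 H
  atom 5: C, bond orders sum to 4 (valence 4) → 0 H
  atom 6: C, bond orders sum to 4 (valence 4) → 0 H
  atom 7: C, bond orders sum to 4 (valence 4) → 0 H
  atom 8: N, bond orders sum to 3 (valence 3) → 0 H
  atom 9: C, bond orders sum to 3 (valence 4) → 1 H
  atom 10: C, bond orders sum to 4 (valence 4) → 0 H
  atom 11: C, bond orders sum to 3 (valence 4) → 1 H
  atom 12: O, bond orders sum to 2 (valence 2) → 0 H
  atom 13: C, bond orders sum to 3 (valence 4) → 1 H
  atom 14: C, bond orders sum to 3 (valence 4) → 1 H
Total hydrogens: 9.

9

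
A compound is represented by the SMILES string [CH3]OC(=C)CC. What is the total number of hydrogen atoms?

10

Walk through each heavy atom and fill implicit hydrogens from standard valence (C 4, N 3, O 2, S 2, halogen 1):
  atom 1: C with explicit H count 3
  atom 2: O, bond orders sum to 2 (valence 2) → 0 H
  atom 3: C, bond orders sum to 4 (valence 4) → 0 H
  atom 4: C, bond orders sum to 2 (valence 4) → 2 H
  atom 5: C, bond orders sum to 2 (valence 4) → 2 H
  atom 6: C, bond orders sum to 1 (valence 4) → 3 H
Total hydrogens: 10.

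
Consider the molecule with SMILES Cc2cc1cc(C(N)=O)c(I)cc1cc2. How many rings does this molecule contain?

2

In SMILES, each pair of matching ring-closure digits denotes one ring-closing bond; the number of such bonds equals the number of independent rings.
Ring-closure bonds here: 2.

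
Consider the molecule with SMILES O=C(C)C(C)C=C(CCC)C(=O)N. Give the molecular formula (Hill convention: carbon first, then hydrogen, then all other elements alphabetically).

Walk through each heavy atom and fill implicit hydrogens from standard valence (C 4, N 3, O 2, S 2, halogen 1):
  atom 1: O, bond orders sum to 2 (valence 2) → 0 H
  atom 2: C, bond orders sum to 4 (valence 4) → 0 H
  atom 3: C, bond orders sum to 1 (valence 4) → 3 H
  atom 4: C, bond orders sum to 3 (valence 4) → 1 H
  atom 5: C, bond orders sum to 1 (valence 4) → 3 H
  atom 6: C, bond orders sum to 3 (valence 4) → 1 H
  atom 7: C, bond orders sum to 4 (valence 4) → 0 H
  atom 8: C, bond orders sum to 2 (valence 4) → 2 H
  atom 9: C, bond orders sum to 2 (valence 4) → 2 H
  atom 10: C, bond orders sum to 1 (valence 4) → 3 H
  atom 11: C, bond orders sum to 4 (valence 4) → 0 H
  atom 12: O, bond orders sum to 2 (valence 2) → 0 H
  atom 13: N, bond orders sum to 1 (valence 3) → 2 H
Totals → C:10, H:17, N:1, O:2.

C10H17NO2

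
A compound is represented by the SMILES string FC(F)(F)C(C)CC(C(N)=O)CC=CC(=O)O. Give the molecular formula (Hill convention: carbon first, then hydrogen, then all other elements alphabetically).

Walk through each heavy atom and fill implicit hydrogens from standard valence (C 4, N 3, O 2, S 2, halogen 1):
  atom 1: F (halogen, monovalent) → 0 H
  atom 2: C, bond orders sum to 4 (valence 4) → 0 H
  atom 3: F (halogen, monovalent) → 0 H
  atom 4: F (halogen, monovalent) → 0 H
  atom 5: C, bond orders sum to 3 (valence 4) → 1 H
  atom 6: C, bond orders sum to 1 (valence 4) → 3 H
  atom 7: C, bond orders sum to 2 (valence 4) → 2 H
  atom 8: C, bond orders sum to 3 (valence 4) → 1 H
  atom 9: C, bond orders sum to 4 (valence 4) → 0 H
  atom 10: N, bond orders sum to 1 (valence 3) → 2 H
  atom 11: O, bond orders sum to 2 (valence 2) → 0 H
  atom 12: C, bond orders sum to 2 (valence 4) → 2 H
  atom 13: C, bond orders sum to 3 (valence 4) → 1 H
  atom 14: C, bond orders sum to 3 (valence 4) → 1 H
  atom 15: C, bond orders sum to 4 (valence 4) → 0 H
  atom 16: O, bond orders sum to 2 (valence 2) → 0 H
  atom 17: O, bond orders sum to 1 (valence 2) → 1 H
Totals → C:10, H:14, F:3, N:1, O:3.

C10H14F3NO3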